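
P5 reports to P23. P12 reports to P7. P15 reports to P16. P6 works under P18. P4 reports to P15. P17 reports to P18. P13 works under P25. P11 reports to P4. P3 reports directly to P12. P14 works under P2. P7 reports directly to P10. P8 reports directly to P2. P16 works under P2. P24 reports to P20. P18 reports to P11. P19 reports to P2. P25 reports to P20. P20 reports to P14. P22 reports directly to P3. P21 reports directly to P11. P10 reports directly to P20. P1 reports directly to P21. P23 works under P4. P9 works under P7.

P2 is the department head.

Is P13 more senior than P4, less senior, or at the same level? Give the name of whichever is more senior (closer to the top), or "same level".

P13 is 4 levels below P2; P4 is 3. P4 is higher.

P4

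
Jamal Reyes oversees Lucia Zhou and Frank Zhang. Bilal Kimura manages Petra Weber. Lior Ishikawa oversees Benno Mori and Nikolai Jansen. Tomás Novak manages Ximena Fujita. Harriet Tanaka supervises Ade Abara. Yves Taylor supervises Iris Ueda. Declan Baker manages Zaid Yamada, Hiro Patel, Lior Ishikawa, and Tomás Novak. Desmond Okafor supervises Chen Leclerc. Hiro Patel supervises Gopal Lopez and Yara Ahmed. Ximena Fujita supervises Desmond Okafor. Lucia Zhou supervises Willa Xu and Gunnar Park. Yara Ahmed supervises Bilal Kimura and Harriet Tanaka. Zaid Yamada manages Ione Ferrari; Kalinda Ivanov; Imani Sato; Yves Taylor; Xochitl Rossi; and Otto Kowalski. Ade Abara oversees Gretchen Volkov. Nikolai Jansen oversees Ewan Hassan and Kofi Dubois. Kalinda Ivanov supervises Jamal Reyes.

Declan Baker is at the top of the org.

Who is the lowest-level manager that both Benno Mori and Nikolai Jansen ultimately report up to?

Lior Ishikawa

Benno Mori's chain of managers is Lior Ishikawa, Declan Baker. Nikolai Jansen's chain of managers is Lior Ishikawa, Declan Baker. The first manager that appears in both chains is Lior Ishikawa.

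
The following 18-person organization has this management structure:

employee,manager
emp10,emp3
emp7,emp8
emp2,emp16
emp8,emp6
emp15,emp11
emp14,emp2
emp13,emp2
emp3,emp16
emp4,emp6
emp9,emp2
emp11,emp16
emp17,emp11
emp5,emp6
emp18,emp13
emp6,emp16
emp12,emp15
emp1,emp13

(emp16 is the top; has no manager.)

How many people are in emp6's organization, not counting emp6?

4

emp6 directly manages emp8, emp4, emp5. Under emp8: emp7 (1). emp4 has no reports. emp5 has no reports. So emp6's organization is 3 direct reports plus everyone under them: 2 + 1 + 1 = 4.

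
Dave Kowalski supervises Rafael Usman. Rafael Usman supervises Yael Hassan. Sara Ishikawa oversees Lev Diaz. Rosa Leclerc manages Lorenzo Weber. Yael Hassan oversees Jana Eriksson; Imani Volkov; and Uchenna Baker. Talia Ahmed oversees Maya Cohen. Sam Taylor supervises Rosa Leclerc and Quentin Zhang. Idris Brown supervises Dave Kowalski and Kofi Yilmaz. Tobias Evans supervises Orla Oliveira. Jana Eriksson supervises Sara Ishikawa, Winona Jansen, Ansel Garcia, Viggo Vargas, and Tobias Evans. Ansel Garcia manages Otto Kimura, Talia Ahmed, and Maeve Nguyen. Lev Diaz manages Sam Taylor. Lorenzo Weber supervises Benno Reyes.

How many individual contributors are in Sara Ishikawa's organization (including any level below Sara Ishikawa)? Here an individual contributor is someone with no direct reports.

The people in Sara Ishikawa's organization with no one reporting to them are Quentin Zhang, Benno Reyes. That is 2.

2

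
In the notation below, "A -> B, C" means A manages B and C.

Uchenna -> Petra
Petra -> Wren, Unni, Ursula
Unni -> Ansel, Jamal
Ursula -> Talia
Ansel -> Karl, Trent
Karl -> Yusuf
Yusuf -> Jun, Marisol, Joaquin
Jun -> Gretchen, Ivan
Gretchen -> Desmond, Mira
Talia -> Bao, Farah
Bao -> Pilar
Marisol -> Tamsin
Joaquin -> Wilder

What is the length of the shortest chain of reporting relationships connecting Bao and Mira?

10

Bao is 3 levels below Petra, and Mira is 7 levels below Petra (their lowest common manager). The shortest path runs up from Bao to Petra and back down to Mira: 3 + 7 = 10 links.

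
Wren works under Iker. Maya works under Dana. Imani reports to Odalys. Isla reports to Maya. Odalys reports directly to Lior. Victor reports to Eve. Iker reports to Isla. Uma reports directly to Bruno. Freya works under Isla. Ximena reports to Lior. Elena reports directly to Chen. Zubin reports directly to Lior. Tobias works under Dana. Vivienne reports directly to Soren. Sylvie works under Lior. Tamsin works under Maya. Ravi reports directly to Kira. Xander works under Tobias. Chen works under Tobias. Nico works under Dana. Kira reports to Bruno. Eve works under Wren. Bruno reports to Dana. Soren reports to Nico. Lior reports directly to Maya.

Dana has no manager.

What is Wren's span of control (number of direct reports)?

1

Wren directly manages Eve. That is 1 direct report.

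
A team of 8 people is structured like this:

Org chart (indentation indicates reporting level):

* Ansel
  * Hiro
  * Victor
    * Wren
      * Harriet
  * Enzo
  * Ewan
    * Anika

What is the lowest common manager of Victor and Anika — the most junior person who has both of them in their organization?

Victor's chain of managers is Ansel. Anika's chain of managers is Ewan, Ansel. The first manager that appears in both chains is Ansel.

Ansel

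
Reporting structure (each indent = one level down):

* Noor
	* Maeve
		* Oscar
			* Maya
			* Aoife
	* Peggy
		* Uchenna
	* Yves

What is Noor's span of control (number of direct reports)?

Noor directly manages Maeve, Peggy, Yves. That is 3 direct reports.

3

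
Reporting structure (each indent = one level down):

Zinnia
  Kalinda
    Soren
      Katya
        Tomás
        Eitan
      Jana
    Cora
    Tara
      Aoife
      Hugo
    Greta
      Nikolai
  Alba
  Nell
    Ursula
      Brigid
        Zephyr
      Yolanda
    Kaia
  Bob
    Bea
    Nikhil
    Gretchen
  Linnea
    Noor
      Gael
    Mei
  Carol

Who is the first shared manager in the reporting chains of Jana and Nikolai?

Jana's chain of managers is Soren, Kalinda, Zinnia. Nikolai's chain of managers is Greta, Kalinda, Zinnia. The first manager that appears in both chains is Kalinda.

Kalinda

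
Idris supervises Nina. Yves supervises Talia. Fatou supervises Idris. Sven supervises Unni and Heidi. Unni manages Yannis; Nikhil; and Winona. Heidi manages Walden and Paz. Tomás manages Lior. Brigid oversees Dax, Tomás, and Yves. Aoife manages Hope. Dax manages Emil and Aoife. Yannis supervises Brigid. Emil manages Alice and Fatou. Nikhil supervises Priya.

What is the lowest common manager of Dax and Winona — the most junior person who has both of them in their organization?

Unni

Dax's chain of managers is Brigid, Yannis, Unni, Sven. Winona's chain of managers is Unni, Sven. The first manager that appears in both chains is Unni.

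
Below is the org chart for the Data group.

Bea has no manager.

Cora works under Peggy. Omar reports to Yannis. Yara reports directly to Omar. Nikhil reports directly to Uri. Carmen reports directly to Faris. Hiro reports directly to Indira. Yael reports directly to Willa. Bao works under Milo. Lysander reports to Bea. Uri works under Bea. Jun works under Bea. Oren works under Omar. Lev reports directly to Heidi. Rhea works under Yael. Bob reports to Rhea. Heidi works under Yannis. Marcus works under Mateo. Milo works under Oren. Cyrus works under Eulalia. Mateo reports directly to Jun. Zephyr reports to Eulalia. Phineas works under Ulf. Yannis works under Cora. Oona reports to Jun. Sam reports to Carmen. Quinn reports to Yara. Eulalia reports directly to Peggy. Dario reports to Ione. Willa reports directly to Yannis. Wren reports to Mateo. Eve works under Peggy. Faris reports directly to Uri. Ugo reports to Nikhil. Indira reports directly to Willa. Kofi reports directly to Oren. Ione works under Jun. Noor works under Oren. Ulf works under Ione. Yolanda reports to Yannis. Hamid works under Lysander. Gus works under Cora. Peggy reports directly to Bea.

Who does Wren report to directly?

Wren reports directly to Mateo.

Mateo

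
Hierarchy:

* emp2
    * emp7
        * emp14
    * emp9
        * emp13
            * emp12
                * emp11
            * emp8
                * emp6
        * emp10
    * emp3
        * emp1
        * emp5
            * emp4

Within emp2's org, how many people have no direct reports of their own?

6

The people in emp2's organization with no one reporting to them are emp4, emp1, emp10, emp6, emp11, emp14. That is 6.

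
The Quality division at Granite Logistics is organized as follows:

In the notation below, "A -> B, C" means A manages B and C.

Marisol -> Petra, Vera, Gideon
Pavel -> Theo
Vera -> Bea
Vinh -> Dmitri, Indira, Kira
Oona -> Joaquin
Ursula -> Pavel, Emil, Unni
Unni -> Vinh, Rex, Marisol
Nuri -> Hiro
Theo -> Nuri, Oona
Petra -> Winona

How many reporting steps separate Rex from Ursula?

Chain from Rex up to Ursula: Rex → Unni → Ursula. That is 2 steps up, so Rex is 2 levels below Ursula.

2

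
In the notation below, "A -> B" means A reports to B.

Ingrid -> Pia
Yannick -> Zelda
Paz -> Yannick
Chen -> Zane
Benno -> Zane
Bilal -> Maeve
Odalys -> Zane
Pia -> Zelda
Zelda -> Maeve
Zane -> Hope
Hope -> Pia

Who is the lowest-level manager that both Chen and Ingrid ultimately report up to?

Pia

Chen's chain of managers is Zane, Hope, Pia, Zelda, Maeve. Ingrid's chain of managers is Pia, Zelda, Maeve. The first manager that appears in both chains is Pia.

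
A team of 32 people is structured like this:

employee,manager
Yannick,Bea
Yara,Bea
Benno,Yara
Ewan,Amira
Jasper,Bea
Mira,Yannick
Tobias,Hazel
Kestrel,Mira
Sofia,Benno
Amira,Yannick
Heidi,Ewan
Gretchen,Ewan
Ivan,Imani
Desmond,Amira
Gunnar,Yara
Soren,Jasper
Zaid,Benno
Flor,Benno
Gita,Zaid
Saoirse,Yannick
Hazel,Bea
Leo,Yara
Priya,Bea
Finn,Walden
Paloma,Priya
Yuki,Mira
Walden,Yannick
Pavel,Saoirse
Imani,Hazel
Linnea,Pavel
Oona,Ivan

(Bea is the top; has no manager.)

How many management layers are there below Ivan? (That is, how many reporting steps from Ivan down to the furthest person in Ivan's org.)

1

The longest chain under Ivan runs Ivan → Oona, which is 1 level below Ivan.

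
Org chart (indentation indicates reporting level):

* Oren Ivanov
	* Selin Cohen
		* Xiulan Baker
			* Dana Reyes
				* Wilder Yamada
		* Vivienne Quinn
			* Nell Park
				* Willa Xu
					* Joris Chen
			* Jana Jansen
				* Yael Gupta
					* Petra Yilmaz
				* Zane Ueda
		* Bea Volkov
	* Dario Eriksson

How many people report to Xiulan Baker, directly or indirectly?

Xiulan Baker directly manages Dana Reyes. Under Dana Reyes: Wilder Yamada (1). That's 2 in total.

2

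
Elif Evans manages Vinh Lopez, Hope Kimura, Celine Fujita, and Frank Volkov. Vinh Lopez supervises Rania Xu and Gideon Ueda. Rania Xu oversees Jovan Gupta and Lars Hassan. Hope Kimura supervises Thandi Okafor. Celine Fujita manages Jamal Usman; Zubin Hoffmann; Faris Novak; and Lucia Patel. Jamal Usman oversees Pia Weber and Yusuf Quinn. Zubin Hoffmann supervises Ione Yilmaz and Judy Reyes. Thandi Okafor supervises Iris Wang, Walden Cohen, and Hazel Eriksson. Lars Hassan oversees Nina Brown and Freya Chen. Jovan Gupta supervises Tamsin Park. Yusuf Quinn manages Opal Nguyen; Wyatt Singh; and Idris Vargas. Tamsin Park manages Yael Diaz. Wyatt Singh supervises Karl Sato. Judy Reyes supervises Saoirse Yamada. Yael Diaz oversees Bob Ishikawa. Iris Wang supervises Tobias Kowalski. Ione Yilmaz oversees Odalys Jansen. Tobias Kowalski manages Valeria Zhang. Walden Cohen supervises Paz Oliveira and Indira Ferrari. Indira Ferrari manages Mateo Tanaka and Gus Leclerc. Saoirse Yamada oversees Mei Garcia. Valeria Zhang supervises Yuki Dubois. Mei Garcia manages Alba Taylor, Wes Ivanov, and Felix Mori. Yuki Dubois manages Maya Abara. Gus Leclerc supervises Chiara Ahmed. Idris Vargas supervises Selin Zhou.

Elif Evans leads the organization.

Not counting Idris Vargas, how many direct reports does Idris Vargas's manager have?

Idris Vargas reports to Yusuf Quinn. Yusuf Quinn's other direct reports are Wyatt Singh, Opal Nguyen — 2 peers.

2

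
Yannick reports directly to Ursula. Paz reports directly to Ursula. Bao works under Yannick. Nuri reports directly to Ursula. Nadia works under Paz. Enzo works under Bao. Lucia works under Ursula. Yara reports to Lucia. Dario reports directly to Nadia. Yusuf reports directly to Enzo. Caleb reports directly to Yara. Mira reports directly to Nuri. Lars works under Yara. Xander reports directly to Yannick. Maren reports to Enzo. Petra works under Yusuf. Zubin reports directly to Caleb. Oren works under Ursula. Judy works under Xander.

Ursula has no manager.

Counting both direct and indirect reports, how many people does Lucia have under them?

4

Lucia directly manages Yara. Under Yara: Lars, Caleb, Zubin (3). That's 4 in total.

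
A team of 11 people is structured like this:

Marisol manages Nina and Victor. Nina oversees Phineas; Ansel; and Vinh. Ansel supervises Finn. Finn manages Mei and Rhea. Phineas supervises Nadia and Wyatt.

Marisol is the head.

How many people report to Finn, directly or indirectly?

Finn directly manages Mei, Rhea. Mei has no reports. Rhea has no reports. So Finn's organization is 2 direct reports plus everyone under them: 1 + 1 = 2.

2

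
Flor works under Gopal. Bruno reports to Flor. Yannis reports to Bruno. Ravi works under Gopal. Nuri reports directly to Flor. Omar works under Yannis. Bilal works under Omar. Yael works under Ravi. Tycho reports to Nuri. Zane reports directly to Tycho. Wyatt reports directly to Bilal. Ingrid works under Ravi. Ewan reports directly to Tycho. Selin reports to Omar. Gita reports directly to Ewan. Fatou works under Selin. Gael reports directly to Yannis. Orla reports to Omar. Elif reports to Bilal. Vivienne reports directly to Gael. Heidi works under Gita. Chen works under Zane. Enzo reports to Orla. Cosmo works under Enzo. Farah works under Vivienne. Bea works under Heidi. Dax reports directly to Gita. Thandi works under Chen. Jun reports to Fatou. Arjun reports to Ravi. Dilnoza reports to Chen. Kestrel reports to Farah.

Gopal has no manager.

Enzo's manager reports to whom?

Omar

Enzo reports to Orla, and Orla reports to Omar. So Enzo's skip-level manager is Omar.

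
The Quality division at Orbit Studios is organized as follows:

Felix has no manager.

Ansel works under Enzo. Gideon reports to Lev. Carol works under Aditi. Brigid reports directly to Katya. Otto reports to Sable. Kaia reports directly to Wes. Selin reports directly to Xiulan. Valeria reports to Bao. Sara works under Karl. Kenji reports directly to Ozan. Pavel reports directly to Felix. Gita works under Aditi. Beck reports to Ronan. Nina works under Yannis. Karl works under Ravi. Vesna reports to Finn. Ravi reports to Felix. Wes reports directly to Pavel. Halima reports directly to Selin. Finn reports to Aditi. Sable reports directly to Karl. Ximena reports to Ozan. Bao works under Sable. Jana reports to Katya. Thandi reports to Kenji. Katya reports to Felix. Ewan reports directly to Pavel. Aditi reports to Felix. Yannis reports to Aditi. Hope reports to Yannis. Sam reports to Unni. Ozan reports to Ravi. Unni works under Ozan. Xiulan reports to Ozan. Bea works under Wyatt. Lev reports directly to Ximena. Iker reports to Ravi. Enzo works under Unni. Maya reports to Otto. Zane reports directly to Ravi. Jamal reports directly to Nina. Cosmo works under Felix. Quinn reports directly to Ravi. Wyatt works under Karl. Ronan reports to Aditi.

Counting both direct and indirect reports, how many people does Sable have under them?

Sable directly manages Otto, Bao. Under Otto: Maya (1). Under Bao: Valeria (1). So Sable's organization is 2 direct reports plus everyone under them: 2 + 2 = 4.

4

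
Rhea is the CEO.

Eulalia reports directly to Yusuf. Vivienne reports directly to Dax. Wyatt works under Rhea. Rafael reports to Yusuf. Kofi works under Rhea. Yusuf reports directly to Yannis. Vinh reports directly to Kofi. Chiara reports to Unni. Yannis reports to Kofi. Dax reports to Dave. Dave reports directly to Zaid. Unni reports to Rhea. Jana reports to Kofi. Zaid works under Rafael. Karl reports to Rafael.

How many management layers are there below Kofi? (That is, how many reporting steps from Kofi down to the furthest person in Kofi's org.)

The longest chain under Kofi runs Kofi → Yannis → Yusuf → Rafael → Zaid → Dave → Dax → Vivienne, which is 7 levels below Kofi.

7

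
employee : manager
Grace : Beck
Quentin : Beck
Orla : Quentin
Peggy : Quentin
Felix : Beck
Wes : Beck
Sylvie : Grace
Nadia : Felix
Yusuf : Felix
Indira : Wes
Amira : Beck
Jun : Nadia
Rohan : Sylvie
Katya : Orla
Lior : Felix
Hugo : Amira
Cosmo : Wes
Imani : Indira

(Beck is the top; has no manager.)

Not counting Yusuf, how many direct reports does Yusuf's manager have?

2

Yusuf reports to Felix. Felix's other direct reports are Nadia, Lior — 2 peers.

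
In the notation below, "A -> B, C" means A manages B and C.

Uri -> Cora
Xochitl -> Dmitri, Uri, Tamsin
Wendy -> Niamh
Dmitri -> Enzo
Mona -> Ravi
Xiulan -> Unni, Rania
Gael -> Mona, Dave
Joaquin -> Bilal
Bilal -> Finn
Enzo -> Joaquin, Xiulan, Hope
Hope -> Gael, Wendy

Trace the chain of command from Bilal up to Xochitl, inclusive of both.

Bilal -> Joaquin -> Enzo -> Dmitri -> Xochitl

Bilal reports to Joaquin. Joaquin reports to Enzo. Enzo reports to Dmitri. Dmitri reports to Xochitl. Xochitl is at the top.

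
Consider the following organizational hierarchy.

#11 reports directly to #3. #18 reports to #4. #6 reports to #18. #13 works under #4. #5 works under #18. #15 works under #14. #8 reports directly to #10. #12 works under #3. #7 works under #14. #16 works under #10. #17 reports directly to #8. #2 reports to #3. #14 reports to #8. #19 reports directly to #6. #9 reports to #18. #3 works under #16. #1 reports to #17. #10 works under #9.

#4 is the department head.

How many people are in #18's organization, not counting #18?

#18 directly manages #9, #6, #5. Under #9: #10, #8, #14, #7, #15, #17, #1, #16, #3, #2, #11, #12 (12). Under #6: #19 (1). #5 has no reports. So #18's organization is 3 direct reports plus everyone under them: 13 + 2 + 1 = 16.

16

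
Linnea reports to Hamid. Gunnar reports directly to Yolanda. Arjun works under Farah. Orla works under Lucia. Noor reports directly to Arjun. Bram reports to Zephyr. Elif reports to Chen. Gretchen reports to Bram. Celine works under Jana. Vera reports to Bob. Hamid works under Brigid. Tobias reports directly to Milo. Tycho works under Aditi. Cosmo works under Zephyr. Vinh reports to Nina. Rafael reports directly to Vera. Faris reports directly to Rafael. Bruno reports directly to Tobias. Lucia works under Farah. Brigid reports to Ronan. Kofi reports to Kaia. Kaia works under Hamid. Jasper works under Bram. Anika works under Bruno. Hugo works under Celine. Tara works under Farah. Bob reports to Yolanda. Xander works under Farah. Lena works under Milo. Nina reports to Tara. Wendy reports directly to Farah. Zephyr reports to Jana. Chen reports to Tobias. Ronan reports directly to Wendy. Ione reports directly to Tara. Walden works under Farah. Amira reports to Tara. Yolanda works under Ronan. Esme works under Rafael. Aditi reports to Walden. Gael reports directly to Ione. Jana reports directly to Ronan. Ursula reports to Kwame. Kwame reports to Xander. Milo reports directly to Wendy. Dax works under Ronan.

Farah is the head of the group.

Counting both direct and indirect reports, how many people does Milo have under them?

6

Milo directly manages Tobias, Lena. Under Tobias: Bruno, Anika, Chen, Elif (4). Lena has no reports. So Milo's organization is 2 direct reports plus everyone under them: 5 + 1 = 6.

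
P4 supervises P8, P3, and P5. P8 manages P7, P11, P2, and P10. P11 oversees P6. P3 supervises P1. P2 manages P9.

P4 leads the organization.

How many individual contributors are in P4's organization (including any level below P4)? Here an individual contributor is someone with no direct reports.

The people in P4's organization with no one reporting to them are P5, P1, P9, P7, P10, P6. That is 6.

6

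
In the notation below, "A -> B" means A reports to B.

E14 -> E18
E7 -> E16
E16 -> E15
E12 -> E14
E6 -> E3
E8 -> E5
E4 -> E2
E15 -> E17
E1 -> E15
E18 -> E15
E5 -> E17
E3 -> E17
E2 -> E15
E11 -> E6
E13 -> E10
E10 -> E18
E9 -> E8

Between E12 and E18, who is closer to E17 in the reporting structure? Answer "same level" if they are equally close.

E18

E12 is 4 levels below E17; E18 is 2. E18 is higher.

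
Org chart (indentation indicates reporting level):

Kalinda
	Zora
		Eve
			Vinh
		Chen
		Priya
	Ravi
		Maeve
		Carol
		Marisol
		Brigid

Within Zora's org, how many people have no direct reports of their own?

The people in Zora's organization with no one reporting to them are Priya, Chen, Vinh. That is 3.

3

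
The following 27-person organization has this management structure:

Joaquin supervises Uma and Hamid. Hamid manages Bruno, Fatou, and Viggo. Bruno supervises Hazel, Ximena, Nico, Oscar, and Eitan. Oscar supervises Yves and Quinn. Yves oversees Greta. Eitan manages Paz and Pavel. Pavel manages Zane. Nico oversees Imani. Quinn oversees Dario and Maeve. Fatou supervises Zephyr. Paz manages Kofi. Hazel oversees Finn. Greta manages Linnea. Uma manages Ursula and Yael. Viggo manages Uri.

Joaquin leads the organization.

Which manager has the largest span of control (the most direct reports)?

Direct-report counts: Joaquin has 2; Uma has 2; Hamid has 3; Viggo has 1; Fatou has 1; Bruno has 5; Hazel has 1; Nico has 1; Eitan has 2; Paz has 1; Pavel has 1; Oscar has 2; Quinn has 2; Yves has 1; Greta has 1. The largest is 5, held by Bruno.

Bruno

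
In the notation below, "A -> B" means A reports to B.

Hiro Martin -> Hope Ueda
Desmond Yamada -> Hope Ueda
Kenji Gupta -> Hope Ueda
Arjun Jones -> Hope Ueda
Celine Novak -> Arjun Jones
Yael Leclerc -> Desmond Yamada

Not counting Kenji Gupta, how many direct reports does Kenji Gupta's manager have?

Kenji Gupta reports to Hope Ueda. Hope Ueda's other direct reports are Hiro Martin, Desmond Yamada, Arjun Jones — 3 peers.

3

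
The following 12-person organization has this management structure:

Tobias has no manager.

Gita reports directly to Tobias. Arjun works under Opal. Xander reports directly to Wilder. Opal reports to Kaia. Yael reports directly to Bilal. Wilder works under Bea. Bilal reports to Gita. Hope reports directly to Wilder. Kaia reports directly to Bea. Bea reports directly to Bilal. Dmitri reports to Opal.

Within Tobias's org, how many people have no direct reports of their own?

The people in Tobias's organization with no one reporting to them are Yael, Xander, Hope, Arjun, Dmitri. That is 5.

5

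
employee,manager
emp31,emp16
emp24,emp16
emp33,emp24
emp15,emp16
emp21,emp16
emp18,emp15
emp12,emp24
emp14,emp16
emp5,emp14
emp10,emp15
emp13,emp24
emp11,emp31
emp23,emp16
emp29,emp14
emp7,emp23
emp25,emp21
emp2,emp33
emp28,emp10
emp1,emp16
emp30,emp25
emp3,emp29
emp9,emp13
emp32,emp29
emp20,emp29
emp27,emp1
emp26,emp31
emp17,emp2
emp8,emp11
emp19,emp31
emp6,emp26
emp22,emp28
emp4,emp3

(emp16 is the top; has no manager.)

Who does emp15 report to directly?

emp16

emp15 reports directly to emp16.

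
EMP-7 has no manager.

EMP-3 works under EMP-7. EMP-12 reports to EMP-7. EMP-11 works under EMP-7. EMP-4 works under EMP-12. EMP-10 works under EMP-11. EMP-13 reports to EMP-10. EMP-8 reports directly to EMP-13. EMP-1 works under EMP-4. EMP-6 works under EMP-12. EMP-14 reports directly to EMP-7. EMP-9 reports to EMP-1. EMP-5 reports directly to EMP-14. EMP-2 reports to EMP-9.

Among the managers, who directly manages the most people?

EMP-7

Direct-report counts: EMP-7 has 4; EMP-14 has 1; EMP-11 has 1; EMP-10 has 1; EMP-13 has 1; EMP-12 has 2; EMP-4 has 1; EMP-1 has 1; EMP-9 has 1. The largest is 4, held by EMP-7.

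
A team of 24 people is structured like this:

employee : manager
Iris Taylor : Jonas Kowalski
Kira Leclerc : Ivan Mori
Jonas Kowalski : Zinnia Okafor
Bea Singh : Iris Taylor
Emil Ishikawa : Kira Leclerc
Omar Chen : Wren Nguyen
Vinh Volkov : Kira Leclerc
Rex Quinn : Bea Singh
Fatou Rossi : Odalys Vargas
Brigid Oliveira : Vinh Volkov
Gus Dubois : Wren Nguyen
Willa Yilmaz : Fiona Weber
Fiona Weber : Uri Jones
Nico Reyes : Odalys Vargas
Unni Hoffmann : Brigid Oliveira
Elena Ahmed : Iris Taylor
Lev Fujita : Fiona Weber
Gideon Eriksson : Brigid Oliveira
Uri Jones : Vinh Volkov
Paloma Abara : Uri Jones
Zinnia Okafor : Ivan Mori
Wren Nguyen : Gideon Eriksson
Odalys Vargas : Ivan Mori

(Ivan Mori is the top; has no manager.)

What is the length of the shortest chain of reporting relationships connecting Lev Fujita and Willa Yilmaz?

2

Lev Fujita is 1 level below Fiona Weber, and Willa Yilmaz is 1 level below Fiona Weber (their lowest common manager). The shortest path runs up from Lev Fujita to Fiona Weber and back down to Willa Yilmaz: 1 + 1 = 2 links.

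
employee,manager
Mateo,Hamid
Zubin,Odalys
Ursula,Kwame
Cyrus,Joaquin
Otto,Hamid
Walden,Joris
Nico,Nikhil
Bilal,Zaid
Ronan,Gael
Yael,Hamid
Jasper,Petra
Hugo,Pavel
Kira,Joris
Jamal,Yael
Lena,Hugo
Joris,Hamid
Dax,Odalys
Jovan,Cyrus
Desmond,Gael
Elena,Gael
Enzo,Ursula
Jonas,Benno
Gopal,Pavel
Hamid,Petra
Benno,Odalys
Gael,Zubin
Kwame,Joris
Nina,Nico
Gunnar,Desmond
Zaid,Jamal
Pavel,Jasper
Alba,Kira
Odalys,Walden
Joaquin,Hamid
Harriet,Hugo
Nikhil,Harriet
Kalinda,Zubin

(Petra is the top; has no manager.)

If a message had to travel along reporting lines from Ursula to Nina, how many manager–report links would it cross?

11

Ursula is 4 levels below Petra, and Nina is 7 levels below Petra (their lowest common manager). The shortest path runs up from Ursula to Petra and back down to Nina: 4 + 7 = 11 links.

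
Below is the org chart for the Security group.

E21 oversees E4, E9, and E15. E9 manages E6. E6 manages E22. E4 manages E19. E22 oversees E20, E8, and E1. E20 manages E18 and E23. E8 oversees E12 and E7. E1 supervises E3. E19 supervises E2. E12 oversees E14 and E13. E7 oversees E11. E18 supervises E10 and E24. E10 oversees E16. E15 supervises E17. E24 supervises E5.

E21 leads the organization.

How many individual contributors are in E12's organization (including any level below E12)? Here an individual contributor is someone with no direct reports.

The people in E12's organization with no one reporting to them are E13, E14. That is 2.

2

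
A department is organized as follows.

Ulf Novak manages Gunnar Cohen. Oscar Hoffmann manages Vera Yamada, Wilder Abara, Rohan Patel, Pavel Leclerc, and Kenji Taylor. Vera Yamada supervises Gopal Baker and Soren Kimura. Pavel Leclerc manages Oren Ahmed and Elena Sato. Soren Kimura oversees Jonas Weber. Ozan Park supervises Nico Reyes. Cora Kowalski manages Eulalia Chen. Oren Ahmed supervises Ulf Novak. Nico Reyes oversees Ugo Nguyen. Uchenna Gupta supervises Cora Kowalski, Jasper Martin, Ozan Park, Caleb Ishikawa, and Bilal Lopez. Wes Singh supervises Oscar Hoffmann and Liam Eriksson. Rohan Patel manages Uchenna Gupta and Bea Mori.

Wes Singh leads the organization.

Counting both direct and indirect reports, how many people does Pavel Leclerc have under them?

4

Pavel Leclerc directly manages Oren Ahmed, Elena Sato. Under Oren Ahmed: Ulf Novak, Gunnar Cohen (2). Elena Sato has no reports. So Pavel Leclerc's organization is 2 direct reports plus everyone under them: 3 + 1 = 4.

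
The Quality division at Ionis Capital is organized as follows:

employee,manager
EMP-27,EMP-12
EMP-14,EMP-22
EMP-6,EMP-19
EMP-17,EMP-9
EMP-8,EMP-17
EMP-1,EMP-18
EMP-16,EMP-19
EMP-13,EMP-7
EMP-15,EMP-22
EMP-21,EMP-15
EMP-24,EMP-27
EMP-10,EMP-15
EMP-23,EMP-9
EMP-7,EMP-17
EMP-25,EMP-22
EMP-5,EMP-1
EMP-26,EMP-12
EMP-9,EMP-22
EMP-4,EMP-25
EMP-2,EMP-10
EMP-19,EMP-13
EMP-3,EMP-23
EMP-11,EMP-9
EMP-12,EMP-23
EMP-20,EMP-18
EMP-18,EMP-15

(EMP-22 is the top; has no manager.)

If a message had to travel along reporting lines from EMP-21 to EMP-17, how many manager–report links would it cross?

4

EMP-21 is 2 levels below EMP-22, and EMP-17 is 2 levels below EMP-22 (their lowest common manager). The shortest path runs up from EMP-21 to EMP-22 and back down to EMP-17: 2 + 2 = 4 links.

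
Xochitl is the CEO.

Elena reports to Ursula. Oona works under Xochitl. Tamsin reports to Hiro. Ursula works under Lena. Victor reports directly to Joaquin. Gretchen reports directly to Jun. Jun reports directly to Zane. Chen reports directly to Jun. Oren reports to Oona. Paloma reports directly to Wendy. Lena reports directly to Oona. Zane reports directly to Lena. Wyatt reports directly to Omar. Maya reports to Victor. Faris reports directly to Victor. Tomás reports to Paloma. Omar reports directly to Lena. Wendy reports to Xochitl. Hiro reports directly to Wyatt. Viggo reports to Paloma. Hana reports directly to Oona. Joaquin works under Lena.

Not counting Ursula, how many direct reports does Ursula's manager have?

3

Ursula reports to Lena. Lena's other direct reports are Omar, Zane, Joaquin — 3 peers.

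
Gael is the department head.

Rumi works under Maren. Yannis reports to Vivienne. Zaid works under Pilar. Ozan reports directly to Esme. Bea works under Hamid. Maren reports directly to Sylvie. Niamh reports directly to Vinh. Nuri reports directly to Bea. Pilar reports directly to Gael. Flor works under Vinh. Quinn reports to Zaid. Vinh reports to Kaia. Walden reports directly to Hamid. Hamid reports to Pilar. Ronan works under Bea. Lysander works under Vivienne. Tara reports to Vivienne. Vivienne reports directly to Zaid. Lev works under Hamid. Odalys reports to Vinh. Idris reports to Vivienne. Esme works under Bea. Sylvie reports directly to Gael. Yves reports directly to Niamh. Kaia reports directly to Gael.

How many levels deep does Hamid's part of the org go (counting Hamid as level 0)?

The longest chain under Hamid runs Hamid → Bea → Esme → Ozan, which is 3 levels below Hamid.

3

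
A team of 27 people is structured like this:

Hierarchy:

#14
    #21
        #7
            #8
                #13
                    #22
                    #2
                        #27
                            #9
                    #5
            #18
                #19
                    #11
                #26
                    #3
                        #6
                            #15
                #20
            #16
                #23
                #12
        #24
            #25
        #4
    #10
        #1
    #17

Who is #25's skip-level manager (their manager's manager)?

#25 reports to #24, and #24 reports to #21. So #25's skip-level manager is #21.

#21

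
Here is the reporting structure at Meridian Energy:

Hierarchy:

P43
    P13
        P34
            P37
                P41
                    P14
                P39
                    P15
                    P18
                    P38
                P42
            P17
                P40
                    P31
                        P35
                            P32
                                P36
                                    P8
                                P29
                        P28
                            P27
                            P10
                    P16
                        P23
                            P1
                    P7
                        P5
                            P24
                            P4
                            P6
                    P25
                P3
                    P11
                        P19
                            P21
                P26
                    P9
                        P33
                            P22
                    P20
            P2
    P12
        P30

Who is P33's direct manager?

P33 reports directly to P9.

P9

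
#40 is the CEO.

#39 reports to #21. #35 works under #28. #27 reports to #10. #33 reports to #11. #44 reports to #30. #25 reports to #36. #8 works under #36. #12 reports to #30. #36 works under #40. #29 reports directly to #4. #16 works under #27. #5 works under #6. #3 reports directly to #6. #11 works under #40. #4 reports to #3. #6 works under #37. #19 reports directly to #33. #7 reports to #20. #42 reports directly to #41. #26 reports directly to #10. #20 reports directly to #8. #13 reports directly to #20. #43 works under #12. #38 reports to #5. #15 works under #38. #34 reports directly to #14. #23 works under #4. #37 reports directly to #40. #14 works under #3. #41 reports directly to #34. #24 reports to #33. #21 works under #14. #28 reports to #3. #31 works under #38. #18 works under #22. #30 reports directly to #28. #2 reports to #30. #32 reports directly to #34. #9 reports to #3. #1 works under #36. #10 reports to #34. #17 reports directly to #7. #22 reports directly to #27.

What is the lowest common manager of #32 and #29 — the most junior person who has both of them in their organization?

#3

#32's chain of managers is #34, #14, #3, #6, #37, #40. #29's chain of managers is #4, #3, #6, #37, #40. The first manager that appears in both chains is #3.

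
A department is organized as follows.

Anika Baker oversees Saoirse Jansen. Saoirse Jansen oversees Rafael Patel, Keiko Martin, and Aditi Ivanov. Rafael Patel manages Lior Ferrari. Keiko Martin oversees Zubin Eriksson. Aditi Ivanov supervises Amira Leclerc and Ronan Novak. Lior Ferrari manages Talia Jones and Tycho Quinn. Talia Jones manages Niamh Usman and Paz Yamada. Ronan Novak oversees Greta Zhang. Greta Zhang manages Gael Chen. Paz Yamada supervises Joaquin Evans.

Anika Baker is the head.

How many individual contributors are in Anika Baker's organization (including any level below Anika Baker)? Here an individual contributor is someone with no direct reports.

The people in Anika Baker's organization with no one reporting to them are Gael Chen, Amira Leclerc, Zubin Eriksson, Tycho Quinn, Joaquin Evans, Niamh Usman. That is 6.

6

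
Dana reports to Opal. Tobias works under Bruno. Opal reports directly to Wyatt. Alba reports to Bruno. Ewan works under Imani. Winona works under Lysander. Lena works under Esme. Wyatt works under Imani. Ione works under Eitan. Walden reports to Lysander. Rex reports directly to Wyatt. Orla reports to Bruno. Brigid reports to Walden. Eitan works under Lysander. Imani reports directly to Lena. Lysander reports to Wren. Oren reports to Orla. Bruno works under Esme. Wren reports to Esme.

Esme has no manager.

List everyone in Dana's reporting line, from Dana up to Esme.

Dana -> Opal -> Wyatt -> Imani -> Lena -> Esme

Dana reports to Opal. Opal reports to Wyatt. Wyatt reports to Imani. Imani reports to Lena. Lena reports to Esme. Esme is at the top.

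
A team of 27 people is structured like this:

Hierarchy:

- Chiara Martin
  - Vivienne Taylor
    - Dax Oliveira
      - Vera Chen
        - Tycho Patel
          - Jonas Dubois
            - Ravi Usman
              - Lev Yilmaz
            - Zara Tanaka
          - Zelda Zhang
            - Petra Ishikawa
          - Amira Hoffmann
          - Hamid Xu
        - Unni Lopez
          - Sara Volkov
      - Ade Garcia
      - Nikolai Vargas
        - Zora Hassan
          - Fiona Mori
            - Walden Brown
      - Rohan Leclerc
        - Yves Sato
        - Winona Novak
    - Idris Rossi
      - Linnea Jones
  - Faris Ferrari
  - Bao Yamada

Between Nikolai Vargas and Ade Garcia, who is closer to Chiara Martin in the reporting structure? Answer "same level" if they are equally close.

same level

Both Nikolai Vargas and Ade Garcia are 3 levels below Chiara Martin.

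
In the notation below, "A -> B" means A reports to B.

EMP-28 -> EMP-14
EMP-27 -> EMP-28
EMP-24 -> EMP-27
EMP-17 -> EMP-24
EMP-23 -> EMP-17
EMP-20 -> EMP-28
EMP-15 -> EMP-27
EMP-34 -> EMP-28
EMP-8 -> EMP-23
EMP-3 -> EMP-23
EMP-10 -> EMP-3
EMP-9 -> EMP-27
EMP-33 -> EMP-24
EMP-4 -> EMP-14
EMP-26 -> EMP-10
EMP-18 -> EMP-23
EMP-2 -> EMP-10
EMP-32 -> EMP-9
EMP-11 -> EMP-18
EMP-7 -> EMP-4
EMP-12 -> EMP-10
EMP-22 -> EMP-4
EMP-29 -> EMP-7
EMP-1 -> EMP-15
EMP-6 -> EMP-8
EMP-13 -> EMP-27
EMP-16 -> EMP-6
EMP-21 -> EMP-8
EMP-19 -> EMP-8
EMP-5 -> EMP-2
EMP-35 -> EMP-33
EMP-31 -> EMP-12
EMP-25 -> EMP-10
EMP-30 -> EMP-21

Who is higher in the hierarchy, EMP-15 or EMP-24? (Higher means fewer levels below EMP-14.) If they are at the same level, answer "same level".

Both EMP-15 and EMP-24 are 3 levels below EMP-14.

same level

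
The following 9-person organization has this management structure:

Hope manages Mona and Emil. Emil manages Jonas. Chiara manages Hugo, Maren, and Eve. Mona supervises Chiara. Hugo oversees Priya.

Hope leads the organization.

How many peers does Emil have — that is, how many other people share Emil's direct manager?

Emil reports to Hope. Hope's other direct reports are Mona — 1 peer.

1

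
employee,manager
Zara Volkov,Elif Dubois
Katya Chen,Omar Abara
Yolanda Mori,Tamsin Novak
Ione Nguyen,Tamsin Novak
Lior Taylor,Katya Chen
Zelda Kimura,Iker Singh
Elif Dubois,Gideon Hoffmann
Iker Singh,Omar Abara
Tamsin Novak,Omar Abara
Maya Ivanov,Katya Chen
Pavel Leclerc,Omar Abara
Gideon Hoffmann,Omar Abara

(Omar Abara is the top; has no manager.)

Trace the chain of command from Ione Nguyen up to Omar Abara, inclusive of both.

Ione Nguyen -> Tamsin Novak -> Omar Abara

Ione Nguyen reports to Tamsin Novak. Tamsin Novak reports to Omar Abara. Omar Abara is at the top.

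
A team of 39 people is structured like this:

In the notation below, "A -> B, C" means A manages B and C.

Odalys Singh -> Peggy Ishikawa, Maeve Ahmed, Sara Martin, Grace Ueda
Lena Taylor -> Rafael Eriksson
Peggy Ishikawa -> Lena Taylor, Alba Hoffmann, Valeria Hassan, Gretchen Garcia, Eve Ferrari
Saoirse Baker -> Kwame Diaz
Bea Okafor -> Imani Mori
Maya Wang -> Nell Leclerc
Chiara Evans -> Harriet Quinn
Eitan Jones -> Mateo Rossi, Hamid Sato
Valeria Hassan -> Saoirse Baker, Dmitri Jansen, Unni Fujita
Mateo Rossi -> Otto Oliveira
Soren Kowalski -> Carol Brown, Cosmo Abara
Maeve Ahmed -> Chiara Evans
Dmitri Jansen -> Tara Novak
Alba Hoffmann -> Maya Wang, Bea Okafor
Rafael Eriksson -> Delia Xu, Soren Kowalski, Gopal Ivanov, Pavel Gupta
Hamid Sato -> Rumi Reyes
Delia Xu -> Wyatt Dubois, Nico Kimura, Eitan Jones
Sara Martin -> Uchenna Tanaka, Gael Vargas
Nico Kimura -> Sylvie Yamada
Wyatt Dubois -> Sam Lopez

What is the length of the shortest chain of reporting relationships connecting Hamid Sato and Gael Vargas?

Hamid Sato is 6 levels below Odalys Singh, and Gael Vargas is 2 levels below Odalys Singh (their lowest common manager). The shortest path runs up from Hamid Sato to Odalys Singh and back down to Gael Vargas: 6 + 2 = 8 links.

8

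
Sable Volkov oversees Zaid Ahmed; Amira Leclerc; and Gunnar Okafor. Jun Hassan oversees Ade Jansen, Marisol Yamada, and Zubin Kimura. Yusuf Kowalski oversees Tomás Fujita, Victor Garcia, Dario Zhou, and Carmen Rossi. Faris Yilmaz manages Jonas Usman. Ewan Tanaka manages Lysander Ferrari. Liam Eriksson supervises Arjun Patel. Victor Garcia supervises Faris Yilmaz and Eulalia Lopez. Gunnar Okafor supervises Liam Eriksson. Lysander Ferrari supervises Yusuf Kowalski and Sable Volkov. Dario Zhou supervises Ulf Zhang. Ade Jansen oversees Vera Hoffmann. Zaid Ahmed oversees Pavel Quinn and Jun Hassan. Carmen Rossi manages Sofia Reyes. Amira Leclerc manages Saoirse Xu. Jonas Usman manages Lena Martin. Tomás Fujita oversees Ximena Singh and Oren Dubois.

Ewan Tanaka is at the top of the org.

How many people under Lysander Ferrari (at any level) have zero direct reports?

12

The people in Lysander Ferrari's organization with no one reporting to them are Sofia Reyes, Ulf Zhang, Eulalia Lopez, Lena Martin, Oren Dubois, Ximena Singh, Saoirse Xu, Arjun Patel, Zubin Kimura, Marisol Yamada, Vera Hoffmann, Pavel Quinn. That is 12.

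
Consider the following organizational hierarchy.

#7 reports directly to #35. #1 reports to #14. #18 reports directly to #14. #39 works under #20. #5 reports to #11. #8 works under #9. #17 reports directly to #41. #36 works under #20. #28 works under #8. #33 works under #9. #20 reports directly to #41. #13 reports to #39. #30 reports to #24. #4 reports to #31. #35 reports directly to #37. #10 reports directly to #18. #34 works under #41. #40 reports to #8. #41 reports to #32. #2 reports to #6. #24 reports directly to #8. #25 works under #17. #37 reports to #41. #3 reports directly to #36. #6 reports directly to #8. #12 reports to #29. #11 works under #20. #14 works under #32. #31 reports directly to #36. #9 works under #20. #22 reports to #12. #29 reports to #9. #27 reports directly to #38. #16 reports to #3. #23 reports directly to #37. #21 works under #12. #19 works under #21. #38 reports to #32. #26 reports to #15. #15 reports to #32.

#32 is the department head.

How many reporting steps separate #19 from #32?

7

Chain from #19 up to #32: #19 → #21 → #12 → #29 → #9 → #20 → #41 → #32. That is 7 steps up, so #19 is 7 levels below #32.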